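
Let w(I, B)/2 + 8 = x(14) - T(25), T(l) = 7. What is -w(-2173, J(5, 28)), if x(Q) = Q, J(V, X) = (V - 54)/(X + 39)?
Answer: 2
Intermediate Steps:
J(V, X) = (-54 + V)/(39 + X)
w(I, B) = -2 (w(I, B) = -16 + 2*(14 - 1*7) = -16 + 2*(14 - 7) = -16 + 2*7 = -16 + 14 = -2)
-w(-2173, J(5, 28)) = -1*(-2) = 2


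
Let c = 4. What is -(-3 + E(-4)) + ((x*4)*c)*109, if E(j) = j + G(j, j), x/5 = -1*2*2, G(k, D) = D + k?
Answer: -34865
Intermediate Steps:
x = -20 (x = 5*(-1*2*2) = 5*(-2*2) = 5*(-4) = -20)
E(j) = 3*j (E(j) = j + (j + j) = j + 2*j = 3*j)
-(-3 + E(-4)) + ((x*4)*c)*109 = -(-3 + 3*(-4)) + (-20*4*4)*109 = -(-3 - 12) - 80*4*109 = -1*(-15) - 320*109 = 15 - 34880 = -34865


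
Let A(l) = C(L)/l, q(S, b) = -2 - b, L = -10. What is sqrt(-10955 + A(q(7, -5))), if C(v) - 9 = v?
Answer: I*sqrt(98598)/3 ≈ 104.67*I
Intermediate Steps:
C(v) = 9 + v
A(l) = -1/l (A(l) = (9 - 10)/l = -1/l)
sqrt(-10955 + A(q(7, -5))) = sqrt(-10955 - 1/(-2 - 1*(-5))) = sqrt(-10955 - 1/(-2 + 5)) = sqrt(-10955 - 1/3) = sqrt(-32866/3) = I*sqrt(98598)/3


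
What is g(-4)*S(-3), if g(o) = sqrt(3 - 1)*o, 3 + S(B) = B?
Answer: 24*sqrt(2) ≈ 33.941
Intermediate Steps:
S(B) = -3 + B
g(o) = o*sqrt(2) (g(o) = sqrt(2)*o = o*sqrt(2))
g(-4)*S(-3) = (-4*sqrt(2))*(-3 - 3) = -4*sqrt(2)*(-6) = 24*sqrt(2)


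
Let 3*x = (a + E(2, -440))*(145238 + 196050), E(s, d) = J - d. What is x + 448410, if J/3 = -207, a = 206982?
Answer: 70580044918/3 ≈ 2.3527e+10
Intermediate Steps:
J = -621 (J = 3*(-207) = -621)
E(s, d) = -621 - d
x = 70578699688/3 (x = ((206982 + (-621 - 1*(-440)))*(145238 + 196050))/3 = ((206982 + (-621 + 440))*341288)/3 = ((206982 - 181)*341288)/3 = (206801*341288)/3 = (⅓)*70578699688 = 70578699688/3 ≈ 2.3526e+10)
x + 448410 = 70578699688/3 + 448410 = 70580044918/3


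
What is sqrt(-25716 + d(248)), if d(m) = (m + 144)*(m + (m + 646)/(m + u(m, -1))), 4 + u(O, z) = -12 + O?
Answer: sqrt(7223010)/10 ≈ 268.76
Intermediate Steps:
u(O, z) = -16 + O (u(O, z) = -4 + (-12 + O) = -16 + O)
d(m) = (144 + m)*(m + (646 + m)/(-16 + 2*m)) (d(m) = (m + 144)*(m + (m + 646)/(m + (-16 + m))) = (144 + m)*(m + (646 + m)/(-16 + 2*m)))
sqrt(-25716 + d(248)) = sqrt(-25716 + (46512 + 248**3 - 757*248 + (273/2)*248**2)/(-8 + 248)) = sqrt(-25716 + (46512 + 15252992 - 187736 + (273/2)*61504)/240) = sqrt(-25716 + (46512 + 15252992 - 187736 + 8395296)/240) = sqrt(-25716 + (1/240)*23507064) = sqrt(-25716 + 979461/10) = sqrt(722301/10) = sqrt(7223010)/10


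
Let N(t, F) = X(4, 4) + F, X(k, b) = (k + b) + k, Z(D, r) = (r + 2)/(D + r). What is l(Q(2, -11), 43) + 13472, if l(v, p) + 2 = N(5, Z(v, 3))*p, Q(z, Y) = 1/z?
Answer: 98332/7 ≈ 14047.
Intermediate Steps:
Z(D, r) = (2 + r)/(D + r)
X(k, b) = b + 2*k (X(k, b) = (b + k) + k = b + 2*k)
N(t, F) = 12 + F (N(t, F) = (4 + 2*4) + F = (4 + 8) + F = 12 + F)
l(v, p) = -2 + p*(12 + 5/(3 + v)) (l(v, p) = -2 + (12 + (2 + 3)/(v + 3))*p = -2 + (12 + 5/(3 + v))*p = -2 + p*(12 + 5/(3 + v)))
l(Q(2, -11), 43) + 13472 = (-6 - 2/2 + 43*(41 + 12/2))/(3 + 1/2) + 13472 = (-6 - 2*1/2 + 43*(41 + 12*(1/2)))/(3 + 1/2) + 13472 = (-6 - 1 + 43*(41 + 6))/(7/2) + 13472 = 2*(-6 - 1 + 43*47)/7 + 13472 = 2*(-6 - 1 + 2021)/7 + 13472 = (2/7)*2014 + 13472 = 4028/7 + 13472 = 98332/7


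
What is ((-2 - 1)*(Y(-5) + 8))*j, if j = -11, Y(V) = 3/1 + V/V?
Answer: 396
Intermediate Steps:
Y(V) = 4 (Y(V) = 3*1 + 1 = 3 + 1 = 4)
((-2 - 1)*(Y(-5) + 8))*j = ((-2 - 1)*(4 + 8))*(-11) = -3*12*(-11) = -36*(-11) = 396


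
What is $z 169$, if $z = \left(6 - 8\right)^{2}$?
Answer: $676$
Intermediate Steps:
$z = 4$ ($z = \left(6 - 8\right)^{2} = \left(-2\right)^{2} = 4$)
$z 169 = 4 \cdot 169 = 676$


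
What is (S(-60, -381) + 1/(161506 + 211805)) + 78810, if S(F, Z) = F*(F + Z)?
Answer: 39298448971/373311 ≈ 1.0527e+5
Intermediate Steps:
(S(-60, -381) + 1/(161506 + 211805)) + 78810 = (-60*(-60 - 381) + 1/(161506 + 211805)) + 78810 = (-60*(-441) + 1/373311) + 78810 = (26460 + 1/373311) + 78810 = 9877809061/373311 + 78810 = 39298448971/373311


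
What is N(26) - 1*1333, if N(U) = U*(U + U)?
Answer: 19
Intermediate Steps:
N(U) = 2*U**2 (N(U) = U*(2*U) = 2*U**2)
N(26) - 1*1333 = 2*26**2 - 1*1333 = 2*676 - 1333 = 1352 - 1333 = 19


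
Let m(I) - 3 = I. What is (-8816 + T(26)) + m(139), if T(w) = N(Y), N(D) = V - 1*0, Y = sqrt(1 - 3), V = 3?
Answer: -8671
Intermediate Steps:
Y = I*sqrt(2) (Y = sqrt(-2) = I*sqrt(2) ≈ 1.4142*I)
m(I) = 3 + I
N(D) = 3 (N(D) = 3 - 1*0 = 3 + 0 = 3)
T(w) = 3
(-8816 + T(26)) + m(139) = (-8816 + 3) + (3 + 139) = -8813 + 142 = -8671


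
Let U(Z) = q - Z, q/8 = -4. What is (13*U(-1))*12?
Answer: -4836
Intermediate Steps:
q = -32 (q = 8*(-4) = -32)
U(Z) = -32 - Z
(13*U(-1))*12 = (13*(-32 - 1*(-1)))*12 = (13*(-32 + 1))*12 = (13*(-31))*12 = -403*12 = -4836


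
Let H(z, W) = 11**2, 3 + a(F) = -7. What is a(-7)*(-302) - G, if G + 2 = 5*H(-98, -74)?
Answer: 2417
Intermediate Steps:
a(F) = -10 (a(F) = -3 - 7 = -10)
H(z, W) = 121
G = 603 (G = -2 + 5*121 = -2 + 605 = 603)
a(-7)*(-302) - G = -10*(-302) - 1*603 = 3020 - 603 = 2417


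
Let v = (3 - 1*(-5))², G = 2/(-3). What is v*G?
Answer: -128/3 ≈ -42.667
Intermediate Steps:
G = -⅔ (G = 2*(-⅓) = -⅔ ≈ -0.66667)
v = 64 (v = (3 + 5)² = 8² = 64)
v*G = 64*(-⅔) = -128/3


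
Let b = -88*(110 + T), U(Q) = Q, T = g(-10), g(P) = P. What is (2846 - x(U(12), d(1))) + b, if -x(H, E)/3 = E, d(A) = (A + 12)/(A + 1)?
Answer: -11869/2 ≈ -5934.5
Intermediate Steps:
d(A) = (12 + A)/(1 + A)
T = -10
x(H, E) = -3*E
b = -8800 (b = -88*(110 - 10) = -88*100 = -8800)
(2846 - x(U(12), d(1))) + b = (2846 - (-3)*(12 + 1)/(1 + 1)) - 8800 = (2846 - (-3)*13/2) - 8800 = (2846 - 1*(-39/2)) - 8800 = (2846 + 39/2) - 8800 = 5731/2 - 8800 = -11869/2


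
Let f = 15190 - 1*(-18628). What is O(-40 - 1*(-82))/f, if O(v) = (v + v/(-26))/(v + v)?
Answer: 25/1758536 ≈ 1.4216e-5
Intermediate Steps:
O(v) = 25/52 (O(v) = (v + v*(-1/26))/((2*v)) = (v - v/26)*(1/(2*v)) = (25*v/26)*(1/(2*v)) = 25/52)
f = 33818 (f = 15190 + 18628 = 33818)
O(-40 - 1*(-82))/f = (25/52)/33818 = (25/52)*(1/33818) = 25/1758536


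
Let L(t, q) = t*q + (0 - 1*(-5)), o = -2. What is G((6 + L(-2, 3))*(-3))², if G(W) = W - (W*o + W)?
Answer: 900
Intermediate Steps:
L(t, q) = 5 + q*t (L(t, q) = q*t + (0 + 5) = q*t + 5 = 5 + q*t)
G(W) = 2*W (G(W) = W - (W*(-2) + W) = W - (-2*W + W) = W - (-1)*W = W + W = 2*W)
G((6 + L(-2, 3))*(-3))² = (2*((6 + (5 + 3*(-2)))*(-3)))² = (2*((6 + (5 - 6))*(-3)))² = (2*((6 - 1)*(-3)))² = (2*(5*(-3)))² = (2*(-15))² = (-30)² = 900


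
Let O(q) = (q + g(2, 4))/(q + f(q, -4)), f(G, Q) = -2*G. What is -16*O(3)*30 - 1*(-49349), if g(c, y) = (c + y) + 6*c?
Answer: 52709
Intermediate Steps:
g(c, y) = y + 7*c
O(q) = -(18 + q)/q (O(q) = (q + (4 + 7*2))/(q - 2*q) = (q + (4 + 14))/((-q)) = (q + 18)*(-1/q) = (18 + q)*(-1/q) = -(18 + q)/q)
-16*O(3)*30 - 1*(-49349) = -16*(-18 - 1*3)/3*30 - 1*(-49349) = -16*(-18 - 3)/3*30 + 49349 = -16*(-21)/3*30 + 49349 = -16*(-7)*30 + 49349 = 112*30 + 49349 = 3360 + 49349 = 52709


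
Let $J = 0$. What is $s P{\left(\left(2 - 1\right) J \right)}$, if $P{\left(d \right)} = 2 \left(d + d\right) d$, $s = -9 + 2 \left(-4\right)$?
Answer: $0$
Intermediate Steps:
$s = -17$ ($s = -9 - 8 = -17$)
$P{\left(d \right)} = 4 d^{2}$ ($P{\left(d \right)} = 2 \cdot 2 d d = 4 d d = 4 d^{2}$)
$s P{\left(\left(2 - 1\right) J \right)} = - 17 \cdot 4 \left(\left(2 - 1\right) 0\right)^{2} = - 17 \cdot 4 \left(1 \cdot 0\right)^{2} = - 17 \cdot 4 \cdot 0^{2} = - 17 \cdot 4 \cdot 0 = \left(-17\right) 0 = 0$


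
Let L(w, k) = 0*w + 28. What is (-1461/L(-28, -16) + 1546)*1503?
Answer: 62865981/28 ≈ 2.2452e+6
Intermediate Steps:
L(w, k) = 28 (L(w, k) = 0 + 28 = 28)
(-1461/L(-28, -16) + 1546)*1503 = (-1461/28 + 1546)*1503 = (41827/28)*1503 = 62865981/28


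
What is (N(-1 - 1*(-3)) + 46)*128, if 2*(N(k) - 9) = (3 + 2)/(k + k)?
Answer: 7120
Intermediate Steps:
N(k) = 9 + 5/(4*k) (N(k) = 9 + ((3 + 2)/(k + k))/2 = 9 + (5/((2*k)))/2 = 9 + (5*(1/(2*k)))/2 = 9 + (5/(2*k))/2 = 9 + 5/(4*k))
(N(-1 - 1*(-3)) + 46)*128 = ((9 + 5/(4*(-1 - 1*(-3)))) + 46)*128 = ((9 + 5/(4*(-1 + 3))) + 46)*128 = ((9 + (5/4)/2) + 46)*128 = ((9 + (5/4)*(½)) + 46)*128 = ((9 + 5/8) + 46)*128 = (77/8 + 46)*128 = (445/8)*128 = 7120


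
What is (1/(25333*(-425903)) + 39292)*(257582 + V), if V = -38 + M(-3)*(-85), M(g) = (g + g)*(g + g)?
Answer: 107885217167353489788/10789400699 ≈ 9.9992e+9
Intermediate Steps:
M(g) = 4*g² (M(g) = (2*g)*(2*g) = 4*g²)
V = -3098 (V = -38 + (4*(-3)²)*(-85) = -38 + (4*9)*(-85) = -38 + 36*(-85) = -38 - 3060 = -3098)
(1/(25333*(-425903)) + 39292)*(257582 + V) = (1/(25333*(-425903)) + 39292)*(257582 - 3098) = ((1/25333)*(-1/425903) + 39292)*254484 = (-1/10789400699 + 39292)*254484 = (423937132265107/10789400699)*254484 = 107885217167353489788/10789400699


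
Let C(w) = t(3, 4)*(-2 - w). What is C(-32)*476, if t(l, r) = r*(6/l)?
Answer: 114240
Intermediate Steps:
t(l, r) = 6*r/l
C(w) = -16 - 8*w (C(w) = (6*4/3)*(-2 - w) = (6*4*(1/3))*(-2 - w) = 8*(-2 - w) = -16 - 8*w)
C(-32)*476 = (-16 - 8*(-32))*476 = (-16 + 256)*476 = 240*476 = 114240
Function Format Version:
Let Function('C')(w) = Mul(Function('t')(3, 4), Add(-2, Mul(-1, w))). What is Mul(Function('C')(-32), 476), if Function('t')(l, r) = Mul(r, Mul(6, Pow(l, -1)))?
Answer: 114240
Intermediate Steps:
Function('t')(l, r) = Mul(6, r, Pow(l, -1))
Function('C')(w) = Add(-16, Mul(-8, w)) (Function('C')(w) = Mul(Mul(6, 4, Pow(3, -1)), Add(-2, Mul(-1, w))) = Mul(Mul(6, 4, Rational(1, 3)), Add(-2, Mul(-1, w))) = Mul(8, Add(-2, Mul(-1, w))) = Add(-16, Mul(-8, w)))
Mul(Function('C')(-32), 476) = Mul(Add(-16, Mul(-8, -32)), 476) = Mul(Add(-16, 256), 476) = Mul(240, 476) = 114240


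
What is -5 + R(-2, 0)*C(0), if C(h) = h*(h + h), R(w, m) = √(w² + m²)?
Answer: -5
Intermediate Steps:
R(w, m) = √(m² + w²)
C(h) = 2*h² (C(h) = h*(2*h) = 2*h²)
-5 + R(-2, 0)*C(0) = -5 + √(0² + (-2)²)*(2*0²) = -5 + √(0 + 4)*(2*0) = -5 + √4*0 = -5 + 2*0 = -5 + 0 = -5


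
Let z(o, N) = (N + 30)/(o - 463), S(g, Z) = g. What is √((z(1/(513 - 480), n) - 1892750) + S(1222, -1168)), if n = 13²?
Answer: I*√441515428700578/15278 ≈ 1375.3*I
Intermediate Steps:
n = 169
z(o, N) = (30 + N)/(-463 + o)
√((z(1/(513 - 480), n) - 1892750) + S(1222, -1168)) = √(((30 + 169)/(-463 + 1/(513 - 480)) - 1892750) + 1222) = √((199/(-463 + 1/33) - 1892750) + 1222) = √((199/(-15278/33) - 1892750) + 1222) = √((-33/15278*199 - 1892750) + 1222) = √((-6567/15278 - 1892750) + 1222) = √(-28917441067/15278 + 1222) = √(-28898771351/15278) = I*√441515428700578/15278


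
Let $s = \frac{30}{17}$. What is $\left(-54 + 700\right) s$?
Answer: $1140$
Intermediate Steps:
$s = \frac{30}{17}$ ($s = 30 \cdot \frac{1}{17} = \frac{30}{17} \approx 1.7647$)
$\left(-54 + 700\right) s = \left(-54 + 700\right) \frac{30}{17} = 646 \cdot \frac{30}{17} = 1140$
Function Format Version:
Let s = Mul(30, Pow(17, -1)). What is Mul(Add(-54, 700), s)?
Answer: 1140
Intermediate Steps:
s = Rational(30, 17) (s = Mul(30, Rational(1, 17)) = Rational(30, 17) ≈ 1.7647)
Mul(Add(-54, 700), s) = Mul(Add(-54, 700), Rational(30, 17)) = Mul(646, Rational(30, 17)) = 1140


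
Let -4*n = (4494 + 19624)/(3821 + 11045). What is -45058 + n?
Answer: -1339676515/29732 ≈ -45058.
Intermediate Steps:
n = -12059/29732 (n = -(4494 + 19624)/(4*(3821 + 11045)) = -12059/(2*14866) = -¼*12059/7433 = -12059/29732 ≈ -0.40559)
-45058 + n = -45058 - 12059/29732 = -1339676515/29732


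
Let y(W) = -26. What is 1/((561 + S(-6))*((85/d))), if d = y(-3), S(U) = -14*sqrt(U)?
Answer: -286/526495 - 364*I*sqrt(6)/26851245 ≈ -0.00054322 - 3.3206e-5*I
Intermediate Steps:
d = -26
1/((561 + S(-6))*((85/d))) = 1/((561 - 14*I*sqrt(6))*((85/(-26)))) = 1/((561 - 14*I*sqrt(6))*((85*(-1/26)))) = 1/((561 - 14*I*sqrt(6))*(-85/26)) = -26/85/(561 - 14*I*sqrt(6)) = -26/(85*(561 - 14*I*sqrt(6)))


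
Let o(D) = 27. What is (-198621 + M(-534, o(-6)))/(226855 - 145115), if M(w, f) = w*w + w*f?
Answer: 72117/81740 ≈ 0.88227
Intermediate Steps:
M(w, f) = w² + f*w
(-198621 + M(-534, o(-6)))/(226855 - 145115) = (-198621 - 534*(27 - 534))/(226855 - 145115) = (-198621 - 534*(-507))/81740 = (-198621 + 270738)*(1/81740) = 72117*(1/81740) = 72117/81740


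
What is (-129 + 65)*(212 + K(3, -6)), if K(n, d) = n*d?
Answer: -12416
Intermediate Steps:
K(n, d) = d*n
(-129 + 65)*(212 + K(3, -6)) = (-129 + 65)*(212 - 6*3) = -64*(212 - 18) = -64*194 = -12416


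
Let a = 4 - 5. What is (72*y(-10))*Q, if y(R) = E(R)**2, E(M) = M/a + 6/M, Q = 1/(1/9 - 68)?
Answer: -30456/325 ≈ -93.711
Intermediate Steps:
a = -1
Q = -9/611 (Q = 1/(1/9 - 68) = 1/(-611/9) = -9/611 ≈ -0.014730)
E(M) = -M + 6/M (E(M) = M/(-1) + 6/M = M*(-1) + 6/M = -M + 6/M)
y(R) = (-R + 6/R)**2
(72*y(-10))*Q = (72*((6 - 1*(-10)**2)**2/(-10)**2))*(-9/611) = (72*((6 - 1*100)**2/100))*(-9/611) = (72*((6 - 100)**2/100))*(-9/611) = (72*((1/100)*(-94)**2))*(-9/611) = (72*((1/100)*8836))*(-9/611) = (72*(2209/25))*(-9/611) = (159048/25)*(-9/611) = -30456/325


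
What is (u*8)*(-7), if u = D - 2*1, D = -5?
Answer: 392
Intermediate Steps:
u = -7 (u = -5 - 2*1 = -5 - 2 = -7)
(u*8)*(-7) = -7*8*(-7) = -56*(-7) = 392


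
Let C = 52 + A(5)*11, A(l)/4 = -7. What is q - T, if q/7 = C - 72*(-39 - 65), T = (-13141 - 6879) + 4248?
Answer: 66396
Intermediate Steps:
A(l) = -28 (A(l) = 4*(-7) = -28)
C = -256 (C = 52 - 28*11 = 52 - 308 = -256)
T = -15772 (T = -20020 + 4248 = -15772)
q = 50624 (q = 7*(-256 - 72*(-39 - 65)) = 7*(-256 - 72*(-104)) = 7*(-256 - 1*(-7488)) = 7*(-256 + 7488) = 7*7232 = 50624)
q - T = 50624 - 1*(-15772) = 50624 + 15772 = 66396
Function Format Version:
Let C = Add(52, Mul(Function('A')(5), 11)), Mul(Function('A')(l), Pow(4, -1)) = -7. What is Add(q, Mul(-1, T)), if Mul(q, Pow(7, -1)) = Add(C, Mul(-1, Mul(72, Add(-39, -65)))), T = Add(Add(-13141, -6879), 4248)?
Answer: 66396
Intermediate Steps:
Function('A')(l) = -28 (Function('A')(l) = Mul(4, -7) = -28)
C = -256 (C = Add(52, Mul(-28, 11)) = Add(52, -308) = -256)
T = -15772 (T = Add(-20020, 4248) = -15772)
q = 50624 (q = Mul(7, Add(-256, Mul(-1, Mul(72, Add(-39, -65))))) = Mul(7, Add(-256, Mul(-1, Mul(72, -104)))) = Mul(7, Add(-256, Mul(-1, -7488))) = Mul(7, Add(-256, 7488)) = Mul(7, 7232) = 50624)
Add(q, Mul(-1, T)) = Add(50624, Mul(-1, -15772)) = Add(50624, 15772) = 66396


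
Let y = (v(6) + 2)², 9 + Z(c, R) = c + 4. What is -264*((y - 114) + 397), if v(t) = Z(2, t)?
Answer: -74976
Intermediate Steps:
Z(c, R) = -5 + c (Z(c, R) = -9 + (c + 4) = -9 + (4 + c) = -5 + c)
v(t) = -3 (v(t) = -5 + 2 = -3)
y = 1 (y = (-3 + 2)² = (-1)² = 1)
-264*((y - 114) + 397) = -264*((1 - 114) + 397) = -264*(-113 + 397) = -264*284 = -74976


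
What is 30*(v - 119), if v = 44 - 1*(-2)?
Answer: -2190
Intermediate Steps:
v = 46 (v = 44 + 2 = 46)
30*(v - 119) = 30*(46 - 119) = 30*(-73) = -2190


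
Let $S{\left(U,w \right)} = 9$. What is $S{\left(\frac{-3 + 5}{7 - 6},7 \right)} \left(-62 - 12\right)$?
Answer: $-666$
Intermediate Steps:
$S{\left(\frac{-3 + 5}{7 - 6},7 \right)} \left(-62 - 12\right) = 9 \left(-62 - 12\right) = 9 \left(-74\right) = -666$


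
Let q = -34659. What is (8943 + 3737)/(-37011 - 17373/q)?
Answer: -36623010/106895573 ≈ -0.34261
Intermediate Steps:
(8943 + 3737)/(-37011 - 17373/q) = (8943 + 3737)/(-37011 - 17373/(-34659)) = 12680/(-37011 - 17373*(-1/34659)) = 12680/(-37011 + 5791/11553) = 12680/(-427582292/11553) = 12680*(-11553/427582292) = -36623010/106895573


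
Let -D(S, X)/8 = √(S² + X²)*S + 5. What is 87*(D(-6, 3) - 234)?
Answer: -23838 + 12528*√5 ≈ 4175.5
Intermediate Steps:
D(S, X) = -40 - 8*S*√(S² + X²) (D(S, X) = -8*(√(S² + X²)*S + 5) = -8*(S*√(S² + X²) + 5) = -8*(5 + S*√(S² + X²)) = -40 - 8*S*√(S² + X²))
87*(D(-6, 3) - 234) = 87*((-40 - 8*(-6)*√((-6)² + 3²)) - 234) = 87*((-40 - 8*(-6)*√(36 + 9)) - 234) = 87*((-40 - 8*(-6)*√45) - 234) = 87*((-40 - 8*(-6)*3*√5) - 234) = 87*((-40 + 144*√5) - 234) = 87*(-274 + 144*√5) = -23838 + 12528*√5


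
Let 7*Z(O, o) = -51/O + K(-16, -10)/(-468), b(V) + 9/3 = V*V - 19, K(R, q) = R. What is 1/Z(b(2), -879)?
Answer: 1638/671 ≈ 2.4411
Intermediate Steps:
b(V) = -22 + V**2 (b(V) = -3 + (V*V - 19) = -3 + (V**2 - 19) = -3 + (-19 + V**2) = -22 + V**2)
Z(O, o) = 4/819 - 51/(7*O) (Z(O, o) = (-51/O - 16/(-468))/7 = (-51/O - 16*(-1/468))/7 = (-51/O + 4/117)/7 = (4/117 - 51/O)/7 = 4/819 - 51/(7*O))
1/Z(b(2), -879) = 1/((-5967 + 4*(-22 + 2**2))/(819*(-22 + 2**2))) = 1/((-5967 + 4*(-22 + 4))/(819*(-22 + 4))) = 1/((1/819)*(-5967 + 4*(-18))/(-18)) = 1/((1/819)*(-1/18)*(-5967 - 72)) = 1/((1/819)*(-1/18)*(-6039)) = 1/(671/1638) = 1638/671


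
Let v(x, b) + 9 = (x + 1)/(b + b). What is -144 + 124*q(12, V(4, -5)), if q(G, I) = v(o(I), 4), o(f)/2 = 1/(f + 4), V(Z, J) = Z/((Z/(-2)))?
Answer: -1229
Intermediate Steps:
V(Z, J) = -2 (V(Z, J) = Z/((Z*(-½))) = Z/((-Z/2)) = Z*(-2/Z) = -2)
o(f) = 2/(4 + f) (o(f) = 2/(f + 4) = 2/(4 + f))
v(x, b) = -9 + (1 + x)/(2*b) (v(x, b) = -9 + (x + 1)/(b + b) = -9 + (1 + x)/((2*b)) = -9 + (1 + x)*(1/(2*b)) = -9 + (1 + x)/(2*b))
q(G, I) = -71/8 + 1/(4*(4 + I)) (q(G, I) = (½)*(1 + 2/(4 + I) - 18*4)/4 = (½)*(¼)*(1 + 2/(4 + I) - 72) = (½)*(¼)*(-71 + 2/(4 + I)) = -71/8 + 1/(4*(4 + I)))
-144 + 124*q(12, V(4, -5)) = -144 + 124*((-282 - 71*(-2))/(8*(4 - 2))) = -144 + 124*((⅛)*(-282 + 142)/2) = -144 + 124*((⅛)*(½)*(-140)) = -144 + 124*(-35/4) = -144 - 1085 = -1229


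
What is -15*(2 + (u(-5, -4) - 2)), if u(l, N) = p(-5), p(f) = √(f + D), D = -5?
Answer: -15*I*√10 ≈ -47.434*I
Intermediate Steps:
p(f) = √(-5 + f) (p(f) = √(f - 5) = √(-5 + f))
u(l, N) = I*√10 (u(l, N) = √(-5 - 5) = √(-10) = I*√10)
-15*(2 + (u(-5, -4) - 2)) = -15*(2 + (I*√10 - 2)) = -15*(2 + (-2 + I*√10)) = -15*I*√10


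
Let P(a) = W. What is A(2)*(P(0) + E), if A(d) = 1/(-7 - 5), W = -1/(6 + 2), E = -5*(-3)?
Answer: -119/96 ≈ -1.2396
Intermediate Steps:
E = 15
W = -1/8 ≈ -0.12500
P(a) = -1/8
A(d) = -1/12 (A(d) = 1/(-12) = -1/12)
A(2)*(P(0) + E) = -(-1/8 + 15)/12 = -1/12*119/8 = -119/96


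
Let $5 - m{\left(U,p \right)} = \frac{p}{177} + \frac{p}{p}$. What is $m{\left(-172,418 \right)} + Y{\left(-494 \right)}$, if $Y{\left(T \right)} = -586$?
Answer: $- \frac{103432}{177} \approx -584.36$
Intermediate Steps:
$m{\left(U,p \right)} = 4 - \frac{p}{177}$ ($m{\left(U,p \right)} = 5 - \left(\frac{p}{177} + \frac{p}{p}\right) = 5 - \left(p \frac{1}{177} + 1\right) = 5 - \left(\frac{p}{177} + 1\right) = 5 - \left(1 + \frac{p}{177}\right) = 4 - \frac{p}{177}$)
$m{\left(-172,418 \right)} + Y{\left(-494 \right)} = \left(4 - \frac{418}{177}\right) - 586 = \frac{290}{177} - 586 = - \frac{103432}{177}$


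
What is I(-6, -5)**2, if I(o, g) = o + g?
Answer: 121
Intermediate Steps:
I(o, g) = g + o
I(-6, -5)**2 = (-5 - 6)**2 = (-11)**2 = 121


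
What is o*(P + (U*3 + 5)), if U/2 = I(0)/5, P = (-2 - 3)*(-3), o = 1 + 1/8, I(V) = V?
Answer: 45/2 ≈ 22.500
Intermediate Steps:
o = 9/8 (o = 1 + ⅛ = 9/8 ≈ 1.1250)
P = 15 (P = -5*(-3) = 15)
U = 0 (U = 2*(0/5) = 2*(0*(⅕)) = 2*0 = 0)
o*(P + (U*3 + 5)) = 9*(15 + (0*3 + 5))/8 = 9*(15 + (0 + 5))/8 = 9*(15 + 5)/8 = (9/8)*20 = 45/2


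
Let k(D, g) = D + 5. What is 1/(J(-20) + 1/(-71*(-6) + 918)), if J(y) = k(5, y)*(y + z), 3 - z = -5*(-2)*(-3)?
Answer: 1344/174721 ≈ 0.0076923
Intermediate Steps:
k(D, g) = 5 + D
z = 33 (z = 3 - (-5*(-2))*(-3) = 3 - 10*(-3) = 3 - 1*(-30) = 3 + 30 = 33)
J(y) = 330 + 10*y (J(y) = (5 + 5)*(y + 33) = 10*(33 + y) = 330 + 10*y)
1/(J(-20) + 1/(-71*(-6) + 918)) = 1/((330 + 10*(-20)) + 1/(-71*(-6) + 918)) = 1/((330 - 200) + 1/(426 + 918)) = 1/(130 + 1/1344) = 1/(174721/1344) = 1344/174721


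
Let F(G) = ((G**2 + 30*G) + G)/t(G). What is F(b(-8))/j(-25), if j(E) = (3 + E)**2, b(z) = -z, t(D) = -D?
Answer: -39/484 ≈ -0.080579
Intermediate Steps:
F(G) = -(G**2 + 31*G)/G (F(G) = ((G**2 + 30*G) + G)/((-G)) = (G**2 + 31*G)*(-1/G) = -(G**2 + 31*G)/G)
F(b(-8))/j(-25) = (-31 - (-1)*(-8))/((3 - 25)**2) = (-31 - 1*8)/((-22)**2) = (-31 - 8)/484 = -39*1/484 = -39/484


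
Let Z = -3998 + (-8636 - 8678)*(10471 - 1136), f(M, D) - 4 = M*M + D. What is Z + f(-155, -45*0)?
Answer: -161606159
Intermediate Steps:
f(M, D) = 4 + D + M² (f(M, D) = 4 + (M*M + D) = 4 + (M² + D) = 4 + (D + M²) = 4 + D + M²)
Z = -161630188 (Z = -3998 - 17314*9335 = -3998 - 161626190 = -161630188)
Z + f(-155, -45*0) = -161630188 + (4 - 45*0 + (-155)²) = -161630188 + (4 + 0 + 24025) = -161630188 + 24029 = -161606159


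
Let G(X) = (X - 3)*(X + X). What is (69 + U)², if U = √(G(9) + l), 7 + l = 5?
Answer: (69 + √106)² ≈ 6287.8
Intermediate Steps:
l = -2 (l = -7 + 5 = -2)
G(X) = 2*X*(-3 + X) (G(X) = (-3 + X)*(2*X) = 2*X*(-3 + X))
U = √106 (U = √(2*9*(-3 + 9) - 2) = √(2*9*6 - 2) = √(108 - 2) = √106 ≈ 10.296)
(69 + U)² = (69 + √106)²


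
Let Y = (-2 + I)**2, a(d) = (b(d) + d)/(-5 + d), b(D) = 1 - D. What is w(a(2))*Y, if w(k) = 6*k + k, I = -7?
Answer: -189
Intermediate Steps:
a(d) = 1/(-5 + d) (a(d) = ((1 - d) + d)/(-5 + d) = 1/(-5 + d))
w(k) = 7*k
Y = 81 (Y = (-2 - 7)**2 = (-9)**2 = 81)
w(a(2))*Y = (7/(-5 + 2))*81 = (7/(-3))*81 = (7*(-1/3))*81 = -7/3*81 = -189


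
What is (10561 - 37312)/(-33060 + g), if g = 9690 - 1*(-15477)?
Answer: 8917/2631 ≈ 3.3892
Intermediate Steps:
g = 25167 (g = 9690 + 15477 = 25167)
(10561 - 37312)/(-33060 + g) = (10561 - 37312)/(-33060 + 25167) = -26751/(-7893) = -26751*(-1/7893) = 8917/2631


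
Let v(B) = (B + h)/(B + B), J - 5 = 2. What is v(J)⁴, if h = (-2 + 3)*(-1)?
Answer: 81/2401 ≈ 0.033736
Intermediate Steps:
h = -1 (h = 1*(-1) = -1)
J = 7 (J = 5 + 2 = 7)
v(B) = (-1 + B)/(2*B) (v(B) = (B - 1)/(B + B) = (-1 + B)/((2*B)) = (-1 + B)*(1/(2*B)) = (-1 + B)/(2*B))
v(J)⁴ = ((½)*(-1 + 7)/7)⁴ = ((½)*(⅐)*6)⁴ = (3/7)⁴ = 81/2401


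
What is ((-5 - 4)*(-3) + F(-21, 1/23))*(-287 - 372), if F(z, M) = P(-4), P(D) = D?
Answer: -15157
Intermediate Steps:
F(z, M) = -4
((-5 - 4)*(-3) + F(-21, 1/23))*(-287 - 372) = ((-5 - 4)*(-3) - 4)*(-287 - 372) = (-9*(-3) - 4)*(-659) = (27 - 4)*(-659) = 23*(-659) = -15157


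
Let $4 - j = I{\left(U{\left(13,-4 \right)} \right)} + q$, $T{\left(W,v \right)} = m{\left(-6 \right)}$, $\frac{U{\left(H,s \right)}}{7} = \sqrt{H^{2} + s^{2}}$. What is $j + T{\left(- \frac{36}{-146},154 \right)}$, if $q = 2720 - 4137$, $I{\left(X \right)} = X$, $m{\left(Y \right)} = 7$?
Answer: $1428 - 7 \sqrt{185} \approx 1332.8$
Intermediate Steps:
$U{\left(H,s \right)} = 7 \sqrt{H^{2} + s^{2}}$
$T{\left(W,v \right)} = 7$
$q = -1417$
$j = 1421 - 7 \sqrt{185}$ ($j = 4 - \left(7 \sqrt{13^{2} + \left(-4\right)^{2}} - 1417\right) = 4 - \left(7 \sqrt{169 + 16} - 1417\right) = 4 - \left(7 \sqrt{185} - 1417\right) = 4 - \left(-1417 + 7 \sqrt{185}\right) = 4 + \left(1417 - 7 \sqrt{185}\right) = 1421 - 7 \sqrt{185} \approx 1325.8$)
$j + T{\left(- \frac{36}{-146},154 \right)} = \left(1421 - 7 \sqrt{185}\right) + 7 = 1428 - 7 \sqrt{185}$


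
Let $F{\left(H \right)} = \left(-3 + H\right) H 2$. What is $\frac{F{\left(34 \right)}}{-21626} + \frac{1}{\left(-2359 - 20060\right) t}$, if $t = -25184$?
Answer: $- \frac{595088490371}{6105020838048} \approx -0.097475$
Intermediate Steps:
$F{\left(H \right)} = 2 H \left(-3 + H\right)$ ($F{\left(H \right)} = \left(-3 + H\right) 2 H = 2 H \left(-3 + H\right)$)
$\frac{F{\left(34 \right)}}{-21626} + \frac{1}{\left(-2359 - 20060\right) t} = \frac{2 \cdot 34 \left(-3 + 34\right)}{-21626} + \frac{1}{\left(-2359 - 20060\right) \left(-25184\right)} = 2 \cdot 34 \cdot 31 \left(- \frac{1}{21626}\right) + \frac{1}{-2359 - 20060} \left(- \frac{1}{25184}\right) = 2108 \left(- \frac{1}{21626}\right) + \frac{1}{-22419} \left(- \frac{1}{25184}\right) = - \frac{1054}{10813} - - \frac{1}{564600096} = - \frac{1054}{10813} + \frac{1}{564600096} = - \frac{595088490371}{6105020838048}$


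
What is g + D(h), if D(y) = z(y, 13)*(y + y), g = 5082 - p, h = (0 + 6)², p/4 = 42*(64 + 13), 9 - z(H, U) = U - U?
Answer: -7206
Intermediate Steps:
z(H, U) = 9 (z(H, U) = 9 - (U - U) = 9 - 1*0 = 9 + 0 = 9)
p = 12936 (p = 4*(42*(64 + 13)) = 4*(42*77) = 4*3234 = 12936)
h = 36 (h = 6² = 36)
g = -7854 (g = 5082 - 1*12936 = 5082 - 12936 = -7854)
D(y) = 18*y (D(y) = 9*(y + y) = 9*(2*y) = 18*y)
g + D(h) = -7854 + 18*36 = -7854 + 648 = -7206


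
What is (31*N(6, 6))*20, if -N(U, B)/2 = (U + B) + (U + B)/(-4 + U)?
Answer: -22320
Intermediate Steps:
N(U, B) = -2*B - 2*U - 2*(B + U)/(-4 + U) (N(U, B) = -2*((U + B) + (U + B)/(-4 + U)) = -2*((B + U) + (B + U)/(-4 + U)) = -2*(B + U + (B + U)/(-4 + U)) = -2*B - 2*U - 2*(B + U)/(-4 + U))
(31*N(6, 6))*20 = (31*(2*(-1*6**2 + 3*6 + 3*6 - 1*6*6)/(-4 + 6)))*20 = (31*(2*(-1*36 + 18 + 18 - 36)/2))*20 = (31*(2*(1/2)*(-36 + 18 + 18 - 36)))*20 = (31*(2*(1/2)*(-36)))*20 = (31*(-36))*20 = -1116*20 = -22320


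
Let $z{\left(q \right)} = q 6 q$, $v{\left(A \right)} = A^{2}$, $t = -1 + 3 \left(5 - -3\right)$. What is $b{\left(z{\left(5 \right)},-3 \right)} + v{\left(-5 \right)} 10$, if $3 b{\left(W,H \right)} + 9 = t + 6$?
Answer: $\frac{770}{3} \approx 256.67$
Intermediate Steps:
$t = 23$ ($t = -1 + 3 \left(5 + 3\right) = -1 + 3 \cdot 8 = -1 + 24 = 23$)
$z{\left(q \right)} = 6 q^{2}$ ($z{\left(q \right)} = 6 q q = 6 q^{2}$)
$b{\left(W,H \right)} = \frac{20}{3}$ ($b{\left(W,H \right)} = -3 + \frac{23 + 6}{3} = -3 + \frac{1}{3} \cdot 29 = -3 + \frac{29}{3} = \frac{20}{3}$)
$b{\left(z{\left(5 \right)},-3 \right)} + v{\left(-5 \right)} 10 = \frac{20}{3} + \left(-5\right)^{2} \cdot 10 = \frac{20}{3} + 25 \cdot 10 = \frac{20}{3} + 250 = \frac{770}{3}$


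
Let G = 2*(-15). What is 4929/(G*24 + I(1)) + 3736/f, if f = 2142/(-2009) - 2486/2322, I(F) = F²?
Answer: -898564794591/511933033 ≈ -1755.2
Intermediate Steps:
G = -30
f = -712007/333207 (f = 2142*(-1/2009) - 2486*1/2322 = -306/287 - 1243/1161 = -712007/333207 ≈ -2.1368)
4929/(G*24 + I(1)) + 3736/f = 4929/(-30*24 + 1²) + 3736/(-712007/333207) = 4929/(-720 + 1) + 3736*(-333207/712007) = 4929/(-719) - 1244861352/712007 = 4929*(-1/719) - 1244861352/712007 = -4929/719 - 1244861352/712007 = -898564794591/511933033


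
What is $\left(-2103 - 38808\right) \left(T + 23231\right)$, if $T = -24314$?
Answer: $44306613$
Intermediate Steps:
$\left(-2103 - 38808\right) \left(T + 23231\right) = \left(-2103 - 38808\right) \left(-24314 + 23231\right) = \left(-40911\right) \left(-1083\right) = 44306613$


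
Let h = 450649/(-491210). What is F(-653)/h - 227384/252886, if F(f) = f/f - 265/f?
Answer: -90473617144064/37208861714071 ≈ -2.4315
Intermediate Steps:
h = -450649/491210 (h = 450649*(-1/491210) = -450649/491210 ≈ -0.91743)
F(f) = 1 - 265/f
F(-653)/h - 227384/252886 = ((-265 - 653)/(-653))/(-450649/491210) - 227384/252886 = -1/653*(-918)*(-491210/450649) - 227384*1/252886 = (918/653)*(-491210/450649) - 113692/126443 = -450930780/294273797 - 113692/126443 = -90473617144064/37208861714071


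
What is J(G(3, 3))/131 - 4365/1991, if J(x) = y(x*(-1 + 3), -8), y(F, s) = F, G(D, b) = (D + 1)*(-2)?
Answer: -603671/260821 ≈ -2.3145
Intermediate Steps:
G(D, b) = -2 - 2*D (G(D, b) = (1 + D)*(-2) = -2 - 2*D)
J(x) = 2*x (J(x) = x*(-1 + 3) = x*2 = 2*x)
J(G(3, 3))/131 - 4365/1991 = (2*(-2 - 2*3))/131 - 4365/1991 = (2*(-2 - 6))*(1/131) - 4365*1/1991 = (2*(-8))*(1/131) - 4365/1991 = -16*1/131 - 4365/1991 = -16/131 - 4365/1991 = -603671/260821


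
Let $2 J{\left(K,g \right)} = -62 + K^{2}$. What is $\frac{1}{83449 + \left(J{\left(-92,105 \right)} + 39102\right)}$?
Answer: $\frac{1}{126752} \approx 7.8894 \cdot 10^{-6}$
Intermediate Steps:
$J{\left(K,g \right)} = -31 + \frac{K^{2}}{2}$ ($J{\left(K,g \right)} = \frac{-62 + K^{2}}{2} = -31 + \frac{K^{2}}{2}$)
$\frac{1}{83449 + \left(J{\left(-92,105 \right)} + 39102\right)} = \frac{1}{83449 + \left(\left(-31 + \frac{\left(-92\right)^{2}}{2}\right) + 39102\right)} = \frac{1}{83449 + \left(\left(-31 + \frac{1}{2} \cdot 8464\right) + 39102\right)} = \frac{1}{83449 + \left(\left(-31 + 4232\right) + 39102\right)} = \frac{1}{83449 + \left(4201 + 39102\right)} = \frac{1}{83449 + 43303} = \frac{1}{126752}$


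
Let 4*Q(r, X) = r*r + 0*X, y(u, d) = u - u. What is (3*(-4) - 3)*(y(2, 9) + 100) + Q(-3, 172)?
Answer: -5991/4 ≈ -1497.8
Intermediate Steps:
y(u, d) = 0
Q(r, X) = r²/4 (Q(r, X) = (r*r + 0*X)/4 = (r² + 0)/4 = r²/4)
(3*(-4) - 3)*(y(2, 9) + 100) + Q(-3, 172) = (3*(-4) - 3)*(0 + 100) + (¼)*(-3)² = (-12 - 3)*100 + (¼)*9 = -15*100 + 9/4 = -1500 + 9/4 = -5991/4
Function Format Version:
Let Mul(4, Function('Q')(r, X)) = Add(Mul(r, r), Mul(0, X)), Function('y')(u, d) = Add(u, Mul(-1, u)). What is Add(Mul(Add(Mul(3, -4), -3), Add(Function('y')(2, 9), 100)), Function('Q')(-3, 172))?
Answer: Rational(-5991, 4) ≈ -1497.8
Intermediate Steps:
Function('y')(u, d) = 0
Function('Q')(r, X) = Mul(Rational(1, 4), Pow(r, 2)) (Function('Q')(r, X) = Mul(Rational(1, 4), Add(Mul(r, r), Mul(0, X))) = Mul(Rational(1, 4), Add(Pow(r, 2), 0)) = Mul(Rational(1, 4), Pow(r, 2)))
Add(Mul(Add(Mul(3, -4), -3), Add(Function('y')(2, 9), 100)), Function('Q')(-3, 172)) = Add(Mul(Add(Mul(3, -4), -3), Add(0, 100)), Mul(Rational(1, 4), Pow(-3, 2))) = Add(Mul(Add(-12, -3), 100), Mul(Rational(1, 4), 9)) = Add(Mul(-15, 100), Rational(9, 4)) = Add(-1500, Rational(9, 4)) = Rational(-5991, 4)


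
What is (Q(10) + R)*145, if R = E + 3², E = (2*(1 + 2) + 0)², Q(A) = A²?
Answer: 21025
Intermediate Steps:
E = 36 (E = (2*3 + 0)² = (6 + 0)² = 6² = 36)
R = 45 (R = 36 + 3² = 36 + 9 = 45)
(Q(10) + R)*145 = (10² + 45)*145 = (100 + 45)*145 = 145*145 = 21025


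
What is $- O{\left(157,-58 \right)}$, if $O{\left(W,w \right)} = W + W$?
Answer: $-314$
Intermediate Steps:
$O{\left(W,w \right)} = 2 W$
$- O{\left(157,-58 \right)} = - 2 \cdot 157 = \left(-1\right) 314 = -314$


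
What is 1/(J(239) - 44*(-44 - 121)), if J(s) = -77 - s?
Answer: 1/6944 ≈ 0.00014401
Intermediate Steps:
1/(J(239) - 44*(-44 - 121)) = 1/((-77 - 1*239) - 44*(-44 - 121)) = 1/((-77 - 239) - 44*(-165)) = 1/(-316 + 7260) = 1/6944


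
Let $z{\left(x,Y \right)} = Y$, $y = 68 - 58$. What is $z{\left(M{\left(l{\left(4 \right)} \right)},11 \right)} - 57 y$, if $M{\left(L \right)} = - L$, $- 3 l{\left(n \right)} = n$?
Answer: $-559$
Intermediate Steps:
$l{\left(n \right)} = - \frac{n}{3}$
$y = 10$ ($y = 68 - 58 = 10$)
$z{\left(M{\left(l{\left(4 \right)} \right)},11 \right)} - 57 y = 11 - 570 = -559$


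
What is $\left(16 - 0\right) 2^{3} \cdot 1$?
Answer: $128$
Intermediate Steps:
$\left(16 - 0\right) 2^{3} \cdot 1 = \left(16 + 0\right) 8 \cdot 1 = 16 \cdot 8 \cdot 1 = 128 \cdot 1 = 128$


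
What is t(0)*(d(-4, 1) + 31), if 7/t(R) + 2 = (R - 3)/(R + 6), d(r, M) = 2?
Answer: -462/5 ≈ -92.400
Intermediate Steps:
t(R) = 7/(-2 + (-3 + R)/(6 + R)) (t(R) = 7/(-2 + (R - 3)/(R + 6)) = 7/(-2 + (-3 + R)/(6 + R)))
t(0)*(d(-4, 1) + 31) = (7*(-6 - 1*0)/(15 + 0))*(2 + 31) = (7*(-6 + 0)/15)*33 = (7*(1/15)*(-6))*33 = -14/5*33 = -462/5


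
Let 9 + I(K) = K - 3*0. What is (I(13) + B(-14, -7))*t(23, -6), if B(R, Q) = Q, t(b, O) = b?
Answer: -69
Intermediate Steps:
I(K) = -9 + K (I(K) = -9 + (K - 3*0) = -9 + (K + 0) = -9 + K)
(I(13) + B(-14, -7))*t(23, -6) = ((-9 + 13) - 7)*23 = (4 - 7)*23 = -3*23 = -69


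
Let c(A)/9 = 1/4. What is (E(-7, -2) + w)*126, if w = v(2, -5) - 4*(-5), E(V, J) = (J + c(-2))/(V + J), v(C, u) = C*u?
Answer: 2513/2 ≈ 1256.5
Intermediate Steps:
c(A) = 9/4
E(V, J) = (9/4 + J)/(J + V) (E(V, J) = (J + 9/4)/(V + J) = (9/4 + J)/(J + V))
w = 10 (w = 2*(-5) - 4*(-5) = -10 + 20 = 10)
(E(-7, -2) + w)*126 = ((9/4 - 2)/(-2 - 7) + 10)*126 = ((1/4)/(-9) + 10)*126 = (-1/9*1/4 + 10)*126 = (-1/36 + 10)*126 = (359/36)*126 = 2513/2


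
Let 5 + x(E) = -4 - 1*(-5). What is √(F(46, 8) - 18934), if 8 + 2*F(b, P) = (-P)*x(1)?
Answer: I*√18922 ≈ 137.56*I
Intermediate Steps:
x(E) = -4 (x(E) = -5 + (-4 - 1*(-5)) = -5 + (-4 + 5) = -5 + 1 = -4)
F(b, P) = -4 + 2*P (F(b, P) = -4 + (-P*(-4))/2 = -4 + (4*P)/2 = -4 + 2*P)
√(F(46, 8) - 18934) = √((-4 + 2*8) - 18934) = √((-4 + 16) - 18934) = √(12 - 18934) = √(-18922) = I*√18922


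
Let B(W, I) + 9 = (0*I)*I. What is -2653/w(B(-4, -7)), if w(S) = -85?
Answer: 2653/85 ≈ 31.212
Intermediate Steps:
B(W, I) = -9 (B(W, I) = -9 + (0*I)*I = -9 + 0*I = -9 + 0 = -9)
-2653/w(B(-4, -7)) = -2653/(-85) = -2653*(-1/85) = 2653/85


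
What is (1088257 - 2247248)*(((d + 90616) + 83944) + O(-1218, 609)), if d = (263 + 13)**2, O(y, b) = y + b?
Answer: -289894941857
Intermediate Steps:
O(y, b) = b + y
d = 76176 (d = 276**2 = 76176)
(1088257 - 2247248)*(((d + 90616) + 83944) + O(-1218, 609)) = (1088257 - 2247248)*(((76176 + 90616) + 83944) + (609 - 1218)) = -1158991*((166792 + 83944) - 609) = -1158991*(250736 - 609) = -1158991*250127 = -289894941857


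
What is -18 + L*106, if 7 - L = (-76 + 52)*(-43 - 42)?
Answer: -215516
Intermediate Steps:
L = -2033 (L = 7 - (-76 + 52)*(-43 - 42) = 7 - (-24)*(-85) = 7 - 1*2040 = 7 - 2040 = -2033)
-18 + L*106 = -18 - 2033*106 = -18 - 215498 = -215516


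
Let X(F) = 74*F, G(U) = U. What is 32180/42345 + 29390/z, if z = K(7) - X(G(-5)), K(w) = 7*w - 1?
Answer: 125797079/1770021 ≈ 71.071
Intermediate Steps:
K(w) = -1 + 7*w
z = 418 (z = (-1 + 7*7) - 74*(-5) = (-1 + 49) - 1*(-370) = 48 + 370 = 418)
32180/42345 + 29390/z = 32180/42345 + 29390/418 = 32180*(1/42345) + 29390*(1/418) = 6436/8469 + 14695/209 = 125797079/1770021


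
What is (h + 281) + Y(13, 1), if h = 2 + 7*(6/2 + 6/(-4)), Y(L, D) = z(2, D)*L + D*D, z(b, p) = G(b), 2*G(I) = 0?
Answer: 589/2 ≈ 294.50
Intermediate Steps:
G(I) = 0 (G(I) = (1/2)*0 = 0)
z(b, p) = 0
Y(L, D) = D**2 (Y(L, D) = 0*L + D*D = 0 + D**2 = D**2)
h = 25/2 (h = 2 + 7*(6*(1/2) + 6*(-1/4)) = 2 + 7*(3 - 3/2) = 2 + 7*(3/2) = 2 + 21/2 = 25/2 ≈ 12.500)
(h + 281) + Y(13, 1) = (25/2 + 281) + 1**2 = 587/2 + 1 = 589/2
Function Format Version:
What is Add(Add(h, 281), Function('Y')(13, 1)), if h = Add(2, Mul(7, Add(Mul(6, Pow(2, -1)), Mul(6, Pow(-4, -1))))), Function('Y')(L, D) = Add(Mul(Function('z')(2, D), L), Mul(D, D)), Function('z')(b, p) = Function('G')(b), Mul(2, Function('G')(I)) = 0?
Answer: Rational(589, 2) ≈ 294.50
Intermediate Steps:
Function('G')(I) = 0 (Function('G')(I) = Mul(Rational(1, 2), 0) = 0)
Function('z')(b, p) = 0
Function('Y')(L, D) = Pow(D, 2) (Function('Y')(L, D) = Add(Mul(0, L), Mul(D, D)) = Add(0, Pow(D, 2)) = Pow(D, 2))
h = Rational(25, 2) (h = Add(2, Mul(7, Add(Mul(6, Rational(1, 2)), Mul(6, Rational(-1, 4))))) = Add(2, Mul(7, Add(3, Rational(-3, 2)))) = Add(2, Mul(7, Rational(3, 2))) = Add(2, Rational(21, 2)) = Rational(25, 2) ≈ 12.500)
Add(Add(h, 281), Function('Y')(13, 1)) = Add(Add(Rational(25, 2), 281), Pow(1, 2)) = Add(Rational(587, 2), 1) = Rational(589, 2)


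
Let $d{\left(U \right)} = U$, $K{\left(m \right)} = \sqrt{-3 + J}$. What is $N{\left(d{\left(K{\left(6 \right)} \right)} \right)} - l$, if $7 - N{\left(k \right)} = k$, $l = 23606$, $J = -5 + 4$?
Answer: $-23599 - 2 i \approx -23599.0 - 2.0 i$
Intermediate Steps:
$J = -1$
$K{\left(m \right)} = 2 i$ ($K{\left(m \right)} = \sqrt{-3 - 1} = \sqrt{-4} = 2 i$)
$N{\left(k \right)} = 7 - k$
$N{\left(d{\left(K{\left(6 \right)} \right)} \right)} - l = \left(7 - 2 i\right) - 23606 = -23599 - 2 i$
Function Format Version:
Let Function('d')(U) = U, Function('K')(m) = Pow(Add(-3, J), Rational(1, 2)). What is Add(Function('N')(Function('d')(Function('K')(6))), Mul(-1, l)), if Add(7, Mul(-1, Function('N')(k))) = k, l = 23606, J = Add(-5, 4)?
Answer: Add(-23599, Mul(-2, I)) ≈ Add(-23599., Mul(-2.0000, I))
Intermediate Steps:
J = -1
Function('K')(m) = Mul(2, I) (Function('K')(m) = Pow(Add(-3, -1), Rational(1, 2)) = Pow(-4, Rational(1, 2)) = Mul(2, I))
Function('N')(k) = Add(7, Mul(-1, k))
Add(Function('N')(Function('d')(Function('K')(6))), Mul(-1, l)) = Add(Add(7, Mul(-1, Mul(2, I))), Mul(-1, 23606)) = Add(Add(7, Mul(-2, I)), -23606) = Add(-23599, Mul(-2, I))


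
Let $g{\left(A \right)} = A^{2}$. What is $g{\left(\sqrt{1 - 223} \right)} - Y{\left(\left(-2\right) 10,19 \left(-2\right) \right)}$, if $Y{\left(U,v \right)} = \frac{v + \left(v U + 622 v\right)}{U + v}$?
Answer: $- \frac{17895}{29} \approx -617.07$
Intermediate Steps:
$Y{\left(U,v \right)} = \frac{623 v + U v}{U + v}$ ($Y{\left(U,v \right)} = \frac{v + \left(U v + 622 v\right)}{U + v} = \frac{v + \left(622 v + U v\right)}{U + v} = \frac{623 v + U v}{U + v}$)
$g{\left(\sqrt{1 - 223} \right)} - Y{\left(\left(-2\right) 10,19 \left(-2\right) \right)} = \left(\sqrt{1 - 223}\right)^{2} - \frac{19 \left(-2\right) \left(623 - 20\right)}{\left(-2\right) 10 + 19 \left(-2\right)} = \left(\sqrt{-222}\right)^{2} - - \frac{38 \left(623 - 20\right)}{-20 - 38} = \left(i \sqrt{222}\right)^{2} - \left(-38\right) \frac{1}{-58} \cdot 603 = -222 - \left(-38\right) \left(- \frac{1}{58}\right) 603 = -222 - \frac{11457}{29} = - \frac{17895}{29}$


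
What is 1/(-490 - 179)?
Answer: -1/669 ≈ -0.0014948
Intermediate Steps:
1/(-490 - 179) = 1/(-669) = -1/669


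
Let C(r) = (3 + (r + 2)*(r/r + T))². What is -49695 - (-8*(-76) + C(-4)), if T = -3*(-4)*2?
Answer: -52512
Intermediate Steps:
T = 24 (T = 12*2 = 24)
C(r) = (53 + 25*r)² (C(r) = (3 + (r + 2)*(r/r + 24))² = (3 + (2 + r)*(1 + 24))² = (3 + (2 + r)*25)² = (3 + (50 + 25*r))² = (53 + 25*r)²)
-49695 - (-8*(-76) + C(-4)) = -49695 - (-8*(-76) + (53 + 25*(-4))²) = -49695 - (608 + (53 - 100)²) = -49695 - (608 + (-47)²) = -49695 - (608 + 2209) = -49695 - 1*2817 = -49695 - 2817 = -52512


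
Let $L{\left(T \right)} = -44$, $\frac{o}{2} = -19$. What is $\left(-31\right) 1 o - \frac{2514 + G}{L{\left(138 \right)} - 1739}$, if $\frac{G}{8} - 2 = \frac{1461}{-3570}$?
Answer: $\frac{1251225932}{1060885} \approx 1179.4$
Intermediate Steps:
$o = -38$ ($o = 2 \left(-19\right) = -38$)
$G = \frac{7572}{595}$ ($G = 16 + 8 \frac{1461}{-3570} = 16 + 8 \cdot 1461 \left(- \frac{1}{3570}\right) = 16 + 8 \left(- \frac{487}{1190}\right) = 16 - \frac{1948}{595} = \frac{7572}{595} \approx 12.726$)
$\left(-31\right) 1 o - \frac{2514 + G}{L{\left(138 \right)} - 1739} = \left(-31\right) 1 \left(-38\right) - \frac{2514 + \frac{7572}{595}}{-44 - 1739} = \left(-31\right) \left(-38\right) - \frac{1503402}{595 \left(-1783\right)} = 1178 - \frac{1503402}{595} \left(- \frac{1}{1783}\right) = 1178 - - \frac{1503402}{1060885} = 1178 + \frac{1503402}{1060885} = \frac{1251225932}{1060885}$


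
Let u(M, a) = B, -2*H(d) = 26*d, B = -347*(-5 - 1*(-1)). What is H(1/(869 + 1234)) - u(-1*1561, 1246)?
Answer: -2918977/2103 ≈ -1388.0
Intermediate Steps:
B = 1388 (B = -347*(-5 + 1) = -347*(-4) = 1388)
H(d) = -13*d
u(M, a) = 1388
H(1/(869 + 1234)) - u(-1*1561, 1246) = -13/(869 + 1234) - 1*1388 = -13/2103 - 1388 = -2918977/2103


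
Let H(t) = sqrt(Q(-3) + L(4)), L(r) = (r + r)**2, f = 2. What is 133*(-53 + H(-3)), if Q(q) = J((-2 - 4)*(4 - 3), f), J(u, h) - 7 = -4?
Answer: -7049 + 133*sqrt(67) ≈ -5960.4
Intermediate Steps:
J(u, h) = 3 (J(u, h) = 7 - 4 = 3)
L(r) = 4*r**2 (L(r) = (2*r)**2 = 4*r**2)
Q(q) = 3
H(t) = sqrt(67) (H(t) = sqrt(3 + 4*4**2) = sqrt(3 + 4*16) = sqrt(3 + 64) = sqrt(67))
133*(-53 + H(-3)) = 133*(-53 + sqrt(67)) = -7049 + 133*sqrt(67)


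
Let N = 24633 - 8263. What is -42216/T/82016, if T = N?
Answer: -5277/167825240 ≈ -3.1443e-5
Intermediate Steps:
N = 16370
T = 16370
-42216/T/82016 = -42216/16370/82016 = -42216*1/16370*(1/82016) = -21108/8185*1/82016 = -5277/167825240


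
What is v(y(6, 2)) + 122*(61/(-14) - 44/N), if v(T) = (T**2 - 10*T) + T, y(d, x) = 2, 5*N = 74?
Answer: -235243/259 ≈ -908.27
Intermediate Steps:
N = 74/5 (N = (1/5)*74 = 74/5 ≈ 14.800)
v(T) = T**2 - 9*T
v(y(6, 2)) + 122*(61/(-14) - 44/N) = 2*(-9 + 2) + 122*(61/(-14) - 44/74/5) = 2*(-7) + 122*(61*(-1/14) - 44*5/74) = -14 + 122*(-61/14 - 110/37) = -14 + 122*(-3797/518) = -14 - 231617/259 = -235243/259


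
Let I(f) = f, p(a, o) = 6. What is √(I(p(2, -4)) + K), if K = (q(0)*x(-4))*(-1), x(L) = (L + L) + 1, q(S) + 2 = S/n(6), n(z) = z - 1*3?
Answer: 2*I*√2 ≈ 2.8284*I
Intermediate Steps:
n(z) = -3 + z (n(z) = z - 3 = -3 + z)
q(S) = -2 + S/3 (q(S) = -2 + S/(-3 + 6) = -2 + S/3)
x(L) = 1 + 2*L (x(L) = 2*L + 1 = 1 + 2*L)
K = -14 (K = ((-2 + (⅓)*0)*(1 + 2*(-4)))*(-1) = ((-2 + 0)*(1 - 8))*(-1) = -2*(-7)*(-1) = 14*(-1) = -14)
√(I(p(2, -4)) + K) = √(6 - 14) = √(-8) = 2*I*√2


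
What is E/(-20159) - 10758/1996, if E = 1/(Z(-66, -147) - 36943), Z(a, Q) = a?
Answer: -4013080573351/744572302138 ≈ -5.3898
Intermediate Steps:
E = -1/37009 (E = 1/(-66 - 36943) = 1/(-37009) = -1/37009 ≈ -2.7020e-5)
E/(-20159) - 10758/1996 = -1/37009/(-20159) - 10758/1996 = -1/37009*(-1/20159) - 10758*1/1996 = 1/746064431 - 5379/998 = -4013080573351/744572302138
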